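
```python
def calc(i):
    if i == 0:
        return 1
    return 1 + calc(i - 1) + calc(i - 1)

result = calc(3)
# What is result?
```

calc(i) = 1 + 2·calc(i-1), calc(0)=1. Closed form: (1+1)·2^3 - 1 = 15.

Answer: 15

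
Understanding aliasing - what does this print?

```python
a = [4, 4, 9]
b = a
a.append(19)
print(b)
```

Key concept: basic list aliasing.
Step by step:
`a = [4, 4, 9]` → a = [4, 4, 9]
`b = a` → b = [4, 4, 9] (same object as a)
`a.append(19)` → a = [4, 4, 9, 19] (same object as b); b = [4, 4, 9, 19] (same object as a)
`print(b)` → prints [4, 4, 9, 19]

Answer: [4, 4, 9, 19]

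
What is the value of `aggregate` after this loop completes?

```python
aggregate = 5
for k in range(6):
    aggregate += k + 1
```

Start at 5, add 1 to 6 = 26
`aggregate` takes the values: 5 → 6 → 8 → 11 → 15 → 20 → 26

Answer: 26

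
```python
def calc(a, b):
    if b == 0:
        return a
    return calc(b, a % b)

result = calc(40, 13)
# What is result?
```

calc(40, 13) -> calc(13, 1) -> calc(1, 0) -> 1

Answer: 1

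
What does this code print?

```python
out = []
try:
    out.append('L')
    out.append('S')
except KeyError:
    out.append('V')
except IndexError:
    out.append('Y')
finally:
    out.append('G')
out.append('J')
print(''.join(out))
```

Execution trace: 'L' (try body) → 'S' (try body, no exception) → 'G' (finally) → 'J' (after the try/except). Output: LSGJ

Answer: LSGJ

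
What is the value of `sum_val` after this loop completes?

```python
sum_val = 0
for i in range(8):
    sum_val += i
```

Sum of 0 to 7 = 28
`sum_val` takes the values: 0 → 1 → 3 → 6 → 10 → 15 → 21 → 28

Answer: 28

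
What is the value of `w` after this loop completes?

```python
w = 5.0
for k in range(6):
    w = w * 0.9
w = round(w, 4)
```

Exponential decay: 5.0 * 0.9^6
`w` takes the values: 5.0 → 4.5 → 4.05 → 3.645 → 3.2805 → 2.95245 → 2.657205 → 2.6572

Answer: 2.6572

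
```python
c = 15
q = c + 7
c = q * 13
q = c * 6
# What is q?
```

Trace:
`c = 15` → c = 15
`q = c + 7` → q = 22
`c = q * 13` → c = 286
`q = c * 6` → q = 1716
So q = 1716

Answer: 1716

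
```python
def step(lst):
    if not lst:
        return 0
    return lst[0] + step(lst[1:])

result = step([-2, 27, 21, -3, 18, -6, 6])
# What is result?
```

(-2) + 27 + 21 + (-3) + 18 + (-6) + 6 + 0 = 61

Answer: 61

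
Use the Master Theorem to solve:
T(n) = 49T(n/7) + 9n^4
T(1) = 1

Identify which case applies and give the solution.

a=49, b=7, f(n)=9n^4. log_7(49) = 2. Since c=4 > 2 and the regularity condition holds (49(n/7)^4 = (49/7^4)n^4 with 49/7^4 < 1), Case 3 applies: T(n) = Θ(f(n)) = O(n^4).

Answer: O(n^4) - Case 3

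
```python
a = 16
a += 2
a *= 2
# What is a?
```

Trace:
`a = 16` → a = 16
`a += 2` → a = 18
`a *= 2` → a = 36
So a = 36

Answer: 36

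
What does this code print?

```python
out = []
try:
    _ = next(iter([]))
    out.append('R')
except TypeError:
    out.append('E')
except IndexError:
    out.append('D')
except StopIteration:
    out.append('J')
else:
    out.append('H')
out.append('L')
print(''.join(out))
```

Execution trace: 'J' (except StopIteration) → 'L' (after the try/except). Output: JL

Answer: JL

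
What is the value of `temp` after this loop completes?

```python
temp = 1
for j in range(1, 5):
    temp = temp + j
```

Start at 1, add 1 through 4
`temp` takes the values: 1 → 2 → 4 → 7 → 11

Answer: 11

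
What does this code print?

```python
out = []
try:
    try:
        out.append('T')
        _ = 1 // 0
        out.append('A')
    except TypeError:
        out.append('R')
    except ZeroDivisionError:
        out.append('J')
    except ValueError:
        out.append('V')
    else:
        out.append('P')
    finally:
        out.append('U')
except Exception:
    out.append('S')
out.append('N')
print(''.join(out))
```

Execution trace: 'T' (inner try body) → 'J' (inner except ZeroDivisionError) → 'U' (inner finally) → 'N' (after the try/except). Output: TJUN

Answer: TJUN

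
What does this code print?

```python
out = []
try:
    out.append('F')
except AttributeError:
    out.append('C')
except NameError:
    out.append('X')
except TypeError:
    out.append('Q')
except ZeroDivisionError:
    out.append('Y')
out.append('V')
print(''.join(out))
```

Execution trace: 'F' (try body, no exception) → 'V' (after the try/except). Output: FV

Answer: FV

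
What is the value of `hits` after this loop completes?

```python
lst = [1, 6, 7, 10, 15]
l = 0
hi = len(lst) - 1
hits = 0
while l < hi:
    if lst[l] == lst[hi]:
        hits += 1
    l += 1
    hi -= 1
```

Count matching pairs from ends
`hits` takes the values: 0

Answer: 0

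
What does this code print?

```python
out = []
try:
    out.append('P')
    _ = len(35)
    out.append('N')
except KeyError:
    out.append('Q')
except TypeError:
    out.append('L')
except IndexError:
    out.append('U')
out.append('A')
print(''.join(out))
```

Execution trace: 'P' (try body) → 'L' (except TypeError) → 'A' (after the try/except). Output: PLA

Answer: PLA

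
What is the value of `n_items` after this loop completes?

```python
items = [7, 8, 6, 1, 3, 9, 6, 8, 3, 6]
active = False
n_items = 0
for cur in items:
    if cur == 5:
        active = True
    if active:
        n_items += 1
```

Count elements after first 5 in [7, 8, 6, 1, 3, 9, 6, 8, 3, 6]
`n_items` takes the values: 0

Answer: 0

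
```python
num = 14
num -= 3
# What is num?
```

Trace:
`num = 14` → num = 14
`num -= 3` → num = 11
So num = 11

Answer: 11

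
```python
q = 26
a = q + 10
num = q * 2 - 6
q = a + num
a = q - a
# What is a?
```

Trace:
`q = 26` → q = 26
`a = q + 10` → a = 36
`num = q * 2 - 6` → num = 46
`q = a + num` → q = 82
`a = q - a` → a = 46
So a = 46

Answer: 46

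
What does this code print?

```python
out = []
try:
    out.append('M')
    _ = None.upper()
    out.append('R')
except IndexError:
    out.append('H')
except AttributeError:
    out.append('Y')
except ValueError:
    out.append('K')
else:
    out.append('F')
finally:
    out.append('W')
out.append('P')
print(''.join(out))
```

Execution trace: 'M' (try body) → 'Y' (except AttributeError) → 'W' (finally) → 'P' (after the try/except). Output: MYWP

Answer: MYWP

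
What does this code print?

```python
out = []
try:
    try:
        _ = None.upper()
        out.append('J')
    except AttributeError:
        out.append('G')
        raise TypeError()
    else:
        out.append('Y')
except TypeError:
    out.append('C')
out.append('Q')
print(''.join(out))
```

Execution trace: 'G' (inner except AttributeError) → 'C' (outer except TypeError) → 'Q' (after the try/except). Output: GCQ

Answer: GCQ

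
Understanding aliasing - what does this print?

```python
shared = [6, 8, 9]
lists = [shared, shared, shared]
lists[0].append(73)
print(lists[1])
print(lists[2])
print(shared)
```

Key concept: list of same reference.
Step by step:
`shared = [6, 8, 9]` → shared = [6, 8, 9]
`lists = [shared, shared, shared]` → lists = [[6, 8, 9], [6, 8, 9], [6, 8, 9]]
`lists[0].append(73)` → shared = [6, 8, 9, 73]; lists = [[6, 8, 9, 73], [6, 8, 9, 73], [6, 8, 9, 73]]
`print(lists[1])` → prints [6, 8, 9, 73]
`print(lists[2])` → prints [6, 8, 9, 73]
`print(shared)` → prints [6, 8, 9, 73]

Answer:
[6, 8, 9, 73]
[6, 8, 9, 73]
[6, 8, 9, 73]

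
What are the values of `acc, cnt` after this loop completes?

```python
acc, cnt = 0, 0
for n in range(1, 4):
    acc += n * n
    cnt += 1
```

Sum of squares and count
`acc, cnt` takes the values: (0, 0) → (1, 0) → (1, 1) → (5, 1) → (5, 2) → (14, 2) → (14, 3)

Answer: 14, 3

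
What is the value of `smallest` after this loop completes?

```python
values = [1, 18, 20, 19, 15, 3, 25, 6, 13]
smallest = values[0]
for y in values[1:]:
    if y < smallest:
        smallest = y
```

Minimum of [1, 18, 20, 19, 15, 3, 25, 6, 13]
`smallest` takes the values: 1

Answer: 1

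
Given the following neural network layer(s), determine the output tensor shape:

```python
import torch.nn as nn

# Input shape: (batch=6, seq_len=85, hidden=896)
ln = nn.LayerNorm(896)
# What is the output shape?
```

Input: (6, 85, 896) -> Output: (6, 85, 896)

Answer: (6, 85, 896)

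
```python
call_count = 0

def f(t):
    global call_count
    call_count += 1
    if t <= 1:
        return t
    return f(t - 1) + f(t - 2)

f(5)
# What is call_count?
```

Calls(t) = 1 + Calls(t-1) + Calls(t-2); Calls(0)=Calls(1)=1. For t=5 this gives 15.

Answer: 15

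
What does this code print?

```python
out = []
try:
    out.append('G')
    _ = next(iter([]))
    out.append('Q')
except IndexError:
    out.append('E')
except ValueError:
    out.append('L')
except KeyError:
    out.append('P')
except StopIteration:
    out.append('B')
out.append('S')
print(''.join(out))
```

Execution trace: 'G' (try body) → 'B' (except StopIteration) → 'S' (after the try/except). Output: GBS

Answer: GBS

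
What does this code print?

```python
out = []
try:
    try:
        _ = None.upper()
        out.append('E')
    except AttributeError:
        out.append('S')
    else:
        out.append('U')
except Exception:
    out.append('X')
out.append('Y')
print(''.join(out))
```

Execution trace: 'S' (inner except AttributeError) → 'Y' (after the try/except). Output: SY

Answer: SY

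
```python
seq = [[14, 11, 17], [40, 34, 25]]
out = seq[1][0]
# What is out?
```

Trace:
`seq = [[14, 11, 17], [40, 34, 25]]` → seq = [[14, 11, 17], [40, 34, 25]]
`out = seq[1][0]` → out = 40
So out = 40

Answer: 40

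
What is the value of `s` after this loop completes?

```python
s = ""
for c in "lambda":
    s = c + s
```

Reverse 'lambda'
`s` takes the values: "" → "l" → "al" → "mal" → "bmal" → "dbmal" → "adbmal"

Answer: "adbmal"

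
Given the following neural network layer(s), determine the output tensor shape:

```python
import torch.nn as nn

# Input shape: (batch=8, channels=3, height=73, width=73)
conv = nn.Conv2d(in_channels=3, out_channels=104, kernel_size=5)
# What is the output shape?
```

Input: (8, 3, 73, 73) -> Output: (8, 104, 69, 69)

Answer: (8, 104, 69, 69)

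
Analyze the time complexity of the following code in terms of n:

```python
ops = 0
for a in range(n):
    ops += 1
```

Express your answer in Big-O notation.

Each loop level contributes: n. Multiplying the contributions gives O(n).

Answer: O(n)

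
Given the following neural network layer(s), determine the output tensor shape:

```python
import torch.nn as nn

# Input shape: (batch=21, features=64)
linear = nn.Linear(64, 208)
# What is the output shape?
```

Input: (21, 64) -> Output: (21, 208)

Answer: (21, 208)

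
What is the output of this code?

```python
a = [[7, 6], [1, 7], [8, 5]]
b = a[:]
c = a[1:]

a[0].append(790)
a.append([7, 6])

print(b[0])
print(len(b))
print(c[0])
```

Key concept: slice with nested mutation.
Step by step:
`a = [[7, 6], [1, 7], [8, 5]]` → a = [[7, 6], [1, 7], [8, 5]]
`b = a[:]` → b = [[7, 6], [1, 7], [8, 5]]
`c = a[1:]` → c = [[1, 7], [8, 5]]
`a[0].append(790)` → a = [[7, 6, 790], [1, 7], [8, 5]]; b = [[7, 6, 790], [1, 7], [8, 5]]
`a.append([7, 6])` → a = [[7, 6, 790], [1, 7], [8, 5], [7, 6]]
`print(b[0])` → prints [7, 6, 790]
`print(len(b))` → prints 3
`print(c[0])` → prints [1, 7]

Answer:
[7, 6, 790]
3
[1, 7]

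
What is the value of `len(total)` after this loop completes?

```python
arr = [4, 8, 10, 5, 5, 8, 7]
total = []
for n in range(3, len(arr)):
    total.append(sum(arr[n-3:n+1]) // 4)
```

Number of 4-element averages
`total` takes the values: [] → [6] → [6, 7] → [6, 7, 7] → [6, 7, 7, 6]
So `len(total)` = 4

Answer: 4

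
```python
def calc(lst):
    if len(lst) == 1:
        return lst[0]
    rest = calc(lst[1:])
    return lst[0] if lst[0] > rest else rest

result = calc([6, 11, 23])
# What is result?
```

Recursive max over [6, 11, 23] = 23

Answer: 23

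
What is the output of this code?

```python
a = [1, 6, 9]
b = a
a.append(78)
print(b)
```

Key concept: basic list aliasing.
Step by step:
`a = [1, 6, 9]` → a = [1, 6, 9]
`b = a` → b = [1, 6, 9] (same object as a)
`a.append(78)` → a = [1, 6, 9, 78] (same object as b); b = [1, 6, 9, 78] (same object as a)
`print(b)` → prints [1, 6, 9, 78]

Answer: [1, 6, 9, 78]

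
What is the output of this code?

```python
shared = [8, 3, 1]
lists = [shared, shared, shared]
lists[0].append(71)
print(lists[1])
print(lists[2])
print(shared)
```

Key concept: list of same reference.
Step by step:
`shared = [8, 3, 1]` → shared = [8, 3, 1]
`lists = [shared, shared, shared]` → lists = [[8, 3, 1], [8, 3, 1], [8, 3, 1]]
`lists[0].append(71)` → shared = [8, 3, 1, 71]; lists = [[8, 3, 1, 71], [8, 3, 1, 71], [8, 3, 1, 71]]
`print(lists[1])` → prints [8, 3, 1, 71]
`print(lists[2])` → prints [8, 3, 1, 71]
`print(shared)` → prints [8, 3, 1, 71]

Answer:
[8, 3, 1, 71]
[8, 3, 1, 71]
[8, 3, 1, 71]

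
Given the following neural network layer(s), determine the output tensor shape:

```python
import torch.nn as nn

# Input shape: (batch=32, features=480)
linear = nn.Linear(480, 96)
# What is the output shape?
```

Input: (32, 480) -> Output: (32, 96)

Answer: (32, 96)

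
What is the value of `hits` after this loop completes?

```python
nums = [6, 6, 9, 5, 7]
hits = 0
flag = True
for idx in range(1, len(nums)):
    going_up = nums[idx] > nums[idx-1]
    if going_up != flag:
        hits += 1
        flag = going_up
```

Count direction changes in [6, 6, 9, 5, 7]
`hits` takes the values: 0 → 1 → 2 → 3 → 4

Answer: 4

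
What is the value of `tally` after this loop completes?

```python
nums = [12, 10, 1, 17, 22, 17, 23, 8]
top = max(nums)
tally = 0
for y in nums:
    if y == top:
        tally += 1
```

Count of max value 23 in [12, 10, 1, 17, 22, 17, 23, 8]
`tally` takes the values: 0 → 1

Answer: 1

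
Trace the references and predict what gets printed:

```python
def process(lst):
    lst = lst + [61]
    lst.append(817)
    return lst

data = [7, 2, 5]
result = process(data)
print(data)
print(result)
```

Key concept: rebinding parameter vs mutation.
Step by step:
`data = [7, 2, 5]` → data = [7, 2, 5]
`result = process(data)` → result = [7, 2, 5, 61, 817]
`print(data)` → prints [7, 2, 5]
`print(result)` → prints [7, 2, 5, 61, 817]

Answer:
[7, 2, 5]
[7, 2, 5, 61, 817]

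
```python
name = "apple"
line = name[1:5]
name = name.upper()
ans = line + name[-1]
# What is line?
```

Trace:
`name = "apple"` → name = 'apple'
`line = name[1:5]` → line = 'pple'
`name = name.upper()` → name = 'APPLE'
`ans = line + name[-1]` → ans = 'ppleE'
So line = 'pple'

Answer: 'pple'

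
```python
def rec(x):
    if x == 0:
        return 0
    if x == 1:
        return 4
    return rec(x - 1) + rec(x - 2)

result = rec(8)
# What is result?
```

Build up from base cases: rec(0)=0, rec(1)=4, rec(2)=4, rec(3)=8, rec(4)=12, rec(5)=20, rec(6)=32, ..., rec(8)=84

Answer: 84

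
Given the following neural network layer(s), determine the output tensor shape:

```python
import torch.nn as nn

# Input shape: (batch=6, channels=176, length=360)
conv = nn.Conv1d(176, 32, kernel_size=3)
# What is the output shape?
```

Input: (6, 176, 360) -> Output: (6, 32, 358)

Answer: (6, 32, 358)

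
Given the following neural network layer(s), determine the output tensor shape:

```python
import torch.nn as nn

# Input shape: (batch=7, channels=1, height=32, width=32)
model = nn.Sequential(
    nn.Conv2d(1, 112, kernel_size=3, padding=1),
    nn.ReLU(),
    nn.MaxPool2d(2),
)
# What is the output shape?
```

Input: (7, 1, 32, 32) -> after Conv2d: (7, 112, 32, 32) -> after ReLU: (7, 112, 32, 32) -> Output: (7, 112, 16, 16)

Answer: (7, 112, 16, 16)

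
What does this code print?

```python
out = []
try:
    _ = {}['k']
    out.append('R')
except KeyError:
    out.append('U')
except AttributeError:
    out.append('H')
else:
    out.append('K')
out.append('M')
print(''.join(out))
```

Execution trace: 'U' (except KeyError) → 'M' (after the try/except). Output: UM

Answer: UM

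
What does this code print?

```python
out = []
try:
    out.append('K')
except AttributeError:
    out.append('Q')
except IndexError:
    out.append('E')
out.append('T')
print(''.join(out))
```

Execution trace: 'K' (try body, no exception) → 'T' (after the try/except). Output: KT

Answer: KT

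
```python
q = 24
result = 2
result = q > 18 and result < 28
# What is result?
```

Trace:
`q = 24` → q = 24
`result = 2` → result = 2
`result = q > 18 and result < 28` → result = True
So result = True

Answer: True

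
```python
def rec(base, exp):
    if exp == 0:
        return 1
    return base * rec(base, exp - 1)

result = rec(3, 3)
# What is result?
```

rec(3, 3) = 3 * 3 * 3 = 27

Answer: 27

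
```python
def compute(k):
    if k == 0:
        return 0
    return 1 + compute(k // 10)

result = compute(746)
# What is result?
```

Count of digits of 746: 3

Answer: 3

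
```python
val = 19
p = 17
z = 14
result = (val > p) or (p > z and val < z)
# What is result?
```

Trace:
`val = 19` → val = 19
`p = 17` → p = 17
`z = 14` → z = 14
`result = (val > p) or (p > z and val < z)` → result = True
So result = True

Answer: True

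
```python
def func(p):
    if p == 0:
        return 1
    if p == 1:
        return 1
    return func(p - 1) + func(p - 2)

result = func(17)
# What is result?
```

Build up from base cases: func(0)=1, func(1)=1, func(2)=2, func(3)=3, func(4)=5, func(5)=8, func(6)=13, ..., func(17)=2584

Answer: 2584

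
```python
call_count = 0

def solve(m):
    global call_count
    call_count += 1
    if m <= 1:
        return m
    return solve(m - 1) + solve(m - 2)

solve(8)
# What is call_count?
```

Calls(m) = 1 + Calls(m-1) + Calls(m-2); Calls(0)=Calls(1)=1. For m=8 this gives 67.

Answer: 67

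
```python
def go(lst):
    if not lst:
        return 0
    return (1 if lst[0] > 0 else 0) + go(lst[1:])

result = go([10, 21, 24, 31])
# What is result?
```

Count of positive elements in [10, 21, 24, 31] = 4

Answer: 4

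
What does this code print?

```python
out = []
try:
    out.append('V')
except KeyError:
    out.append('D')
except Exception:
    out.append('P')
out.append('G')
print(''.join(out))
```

Execution trace: 'V' (try body, no exception) → 'G' (after the try/except). Output: VG

Answer: VG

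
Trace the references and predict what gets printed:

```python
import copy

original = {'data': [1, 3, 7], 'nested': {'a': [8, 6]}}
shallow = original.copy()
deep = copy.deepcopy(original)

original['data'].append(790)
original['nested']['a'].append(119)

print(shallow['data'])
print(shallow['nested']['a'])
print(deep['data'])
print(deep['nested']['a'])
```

Key concept: comparing shallow vs deep copy.
Step by step:
`original = {'data': [1, 3, 7], 'nested': {'a': [8, 6]}}` → original = {'data': [1, 3, 7], 'nested': {'a': [8, 6]}}
`shallow = original.copy()` → shallow = {'data': [1, 3, 7], 'nested': {'a': [8, 6]}}
`deep = copy.deepcopy(original)` → deep = {'data': [1, 3, 7], 'nested': {'a': [8, 6]}}
`original['data'].append(790)` → original = {'data': [1, 3, 7, 790], 'nested': {'a': [8, 6]}}; shallow = {'data': [1, 3, 7, 790], 'nested': {'a': [8, 6]}}
`original['nested']['a'].append(119)` → original = {'data': [1, 3, 7, 790], 'nested': {'a': [8, 6, 119]}}; shallow = {'data': [1, 3, 7, 790], 'nested': {'a': [8, 6, 119]}}
`print(shallow['data'])` → prints [1, 3, 7, 790]
`print(shallow['nested']['a'])` → prints [8, 6, 119]
`print(deep['data'])` → prints [1, 3, 7]
`print(deep['nested']['a'])` → prints [8, 6]

Answer:
[1, 3, 7, 790]
[8, 6, 119]
[1, 3, 7]
[8, 6]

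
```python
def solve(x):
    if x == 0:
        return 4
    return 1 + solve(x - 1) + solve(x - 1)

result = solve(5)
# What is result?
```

solve(x) = 1 + 2·solve(x-1), solve(0)=4. Closed form: (4+1)·2^5 - 1 = 159.

Answer: 159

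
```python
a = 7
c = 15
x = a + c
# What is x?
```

Trace:
`a = 7` → a = 7
`c = 15` → c = 15
`x = a + c` → x = 22
So x = 22

Answer: 22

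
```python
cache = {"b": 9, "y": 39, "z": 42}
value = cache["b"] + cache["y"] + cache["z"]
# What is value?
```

Trace:
`cache = {"b": 9, "y": 39, "z": 42}` → cache = {'b': 9, 'y': 39, 'z': 42}
`value = cache["b"] + cache["y"] + cache["z"]` → value = 90
So value = 90

Answer: 90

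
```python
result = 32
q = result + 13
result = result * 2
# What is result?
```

Trace:
`result = 32` → result = 32
`q = result + 13` → q = 45
`result = result * 2` → result = 64
So result = 64

Answer: 64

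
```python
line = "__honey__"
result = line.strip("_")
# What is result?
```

Trace:
`line = "__honey__"` → line = '__honey__'
`result = line.strip("_")` → result = 'honey'
So result = 'honey'

Answer: 'honey'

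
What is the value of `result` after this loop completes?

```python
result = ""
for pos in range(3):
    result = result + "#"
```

Repeat '#' 3 times
`result` takes the values: "" → "#" → "##" → "###"

Answer: "###"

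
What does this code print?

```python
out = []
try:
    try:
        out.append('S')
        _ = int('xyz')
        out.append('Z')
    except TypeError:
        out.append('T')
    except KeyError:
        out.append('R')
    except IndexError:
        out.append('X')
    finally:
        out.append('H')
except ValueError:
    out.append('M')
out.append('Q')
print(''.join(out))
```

Execution trace: 'S' (try body) → 'H' (finally) → 'M' (outer except ValueError) → 'Q' (after the try/except). Output: SHMQ

Answer: SHMQ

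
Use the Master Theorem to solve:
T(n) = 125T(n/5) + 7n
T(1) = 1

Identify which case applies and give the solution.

a=125, b=5, f(n)=7n. log_5(125) = 3. Since c=1 < 3, Case 1 applies: T(n) = Θ(n^log_b(a)) = O(n^3).

Answer: O(n^3) - Case 1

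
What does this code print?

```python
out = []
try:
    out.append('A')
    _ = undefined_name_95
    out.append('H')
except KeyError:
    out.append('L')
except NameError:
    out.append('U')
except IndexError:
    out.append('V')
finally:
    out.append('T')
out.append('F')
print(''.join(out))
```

Execution trace: 'A' (try body) → 'U' (except NameError) → 'T' (finally) → 'F' (after the try/except). Output: AUTF

Answer: AUTF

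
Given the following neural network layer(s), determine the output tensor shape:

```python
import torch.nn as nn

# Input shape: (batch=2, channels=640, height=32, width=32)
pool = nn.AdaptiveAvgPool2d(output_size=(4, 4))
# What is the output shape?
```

Input: (2, 640, 32, 32) -> Output: (2, 640, 4, 4)

Answer: (2, 640, 4, 4)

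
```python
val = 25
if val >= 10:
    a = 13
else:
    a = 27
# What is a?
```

Trace:
`val = 25` → val = 25
`if val >= 10: ...` → val >= 10 is True → a = 13
So a = 13

Answer: 13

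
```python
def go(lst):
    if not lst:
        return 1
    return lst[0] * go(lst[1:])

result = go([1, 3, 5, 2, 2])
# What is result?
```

Product over [1, 3, 5, 2, 2] = 1 * 3 * 5 * 2 * 2 = 60

Answer: 60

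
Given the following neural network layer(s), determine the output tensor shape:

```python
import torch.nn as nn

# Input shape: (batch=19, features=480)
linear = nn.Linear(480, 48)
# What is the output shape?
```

Input: (19, 480) -> Output: (19, 48)

Answer: (19, 48)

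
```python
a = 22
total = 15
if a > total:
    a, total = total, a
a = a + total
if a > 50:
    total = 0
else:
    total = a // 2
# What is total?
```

Trace:
`a = 22` → a = 22
`total = 15` → total = 15
`if a > total: ...` → a > total is True → a = 15; total = 22
`a = a + total` → a = 37
`if a > 50: ...` → a > 50 is False, take else branch → total = 18
So total = 18

Answer: 18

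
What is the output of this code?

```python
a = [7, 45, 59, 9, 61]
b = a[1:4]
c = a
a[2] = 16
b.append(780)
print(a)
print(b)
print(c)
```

Key concept: slice vs alias.
Step by step:
`a = [7, 45, 59, 9, 61]` → a = [7, 45, 59, 9, 61]
`b = a[1:4]` → b = [45, 59, 9]
`c = a` → c = [7, 45, 59, 9, 61] (same object as a)
`a[2] = 16` → a = [7, 45, 16, 9, 61] (same object as c); c = [7, 45, 16, 9, 61] (same object as a)
`b.append(780)` → b = [45, 59, 9, 780]
`print(a)` → prints [7, 45, 16, 9, 61]
`print(b)` → prints [45, 59, 9, 780]
`print(c)` → prints [7, 45, 16, 9, 61]

Answer:
[7, 45, 16, 9, 61]
[45, 59, 9, 780]
[7, 45, 16, 9, 61]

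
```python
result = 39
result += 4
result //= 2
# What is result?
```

Trace:
`result = 39` → result = 39
`result += 4` → result = 43
`result //= 2` → result = 21
So result = 21

Answer: 21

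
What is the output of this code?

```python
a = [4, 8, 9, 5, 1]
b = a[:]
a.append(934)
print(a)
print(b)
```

Key concept: slice [:] creates copy.
Step by step:
`a = [4, 8, 9, 5, 1]` → a = [4, 8, 9, 5, 1]
`b = a[:]` → b = [4, 8, 9, 5, 1]
`a.append(934)` → a = [4, 8, 9, 5, 1, 934]
`print(a)` → prints [4, 8, 9, 5, 1, 934]
`print(b)` → prints [4, 8, 9, 5, 1]

Answer:
[4, 8, 9, 5, 1, 934]
[4, 8, 9, 5, 1]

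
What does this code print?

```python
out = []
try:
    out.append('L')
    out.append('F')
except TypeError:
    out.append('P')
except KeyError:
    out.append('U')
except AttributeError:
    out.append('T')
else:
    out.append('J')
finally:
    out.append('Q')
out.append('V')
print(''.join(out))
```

Execution trace: 'L' (try body) → 'F' (try body, no exception) → 'J' (else) → 'Q' (finally) → 'V' (after the try/except). Output: LFJQV

Answer: LFJQV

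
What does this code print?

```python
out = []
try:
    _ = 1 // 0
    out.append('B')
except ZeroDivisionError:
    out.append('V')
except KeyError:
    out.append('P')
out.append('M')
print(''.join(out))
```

Execution trace: 'V' (except ZeroDivisionError) → 'M' (after the try/except). Output: VM

Answer: VM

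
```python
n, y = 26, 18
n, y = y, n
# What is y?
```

Trace:
`n, y = 26, 18` → n = 26; y = 18
`n, y = y, n` → n = 18; y = 26
So y = 26

Answer: 26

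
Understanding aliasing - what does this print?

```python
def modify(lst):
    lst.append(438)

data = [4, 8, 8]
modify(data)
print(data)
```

Key concept: function modifies passed list.
Step by step:
`data = [4, 8, 8]` → data = [4, 8, 8]
`modify(data)` → data = [4, 8, 8, 438]
`print(data)` → prints [4, 8, 8, 438]

Answer: [4, 8, 8, 438]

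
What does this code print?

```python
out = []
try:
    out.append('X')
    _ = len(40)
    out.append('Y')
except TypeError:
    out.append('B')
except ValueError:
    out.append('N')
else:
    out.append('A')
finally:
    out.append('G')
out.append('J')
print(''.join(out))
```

Execution trace: 'X' (try body) → 'B' (except TypeError) → 'G' (finally) → 'J' (after the try/except). Output: XBGJ

Answer: XBGJ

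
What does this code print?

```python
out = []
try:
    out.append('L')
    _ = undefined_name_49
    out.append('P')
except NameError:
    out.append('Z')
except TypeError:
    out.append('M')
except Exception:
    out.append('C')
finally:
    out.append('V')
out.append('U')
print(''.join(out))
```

Execution trace: 'L' (try body) → 'Z' (except NameError) → 'V' (finally) → 'U' (after the try/except). Output: LZVU

Answer: LZVU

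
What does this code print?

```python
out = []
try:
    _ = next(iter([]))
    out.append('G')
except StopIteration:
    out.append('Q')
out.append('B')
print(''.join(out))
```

Execution trace: 'Q' (except StopIteration) → 'B' (after the try/except). Output: QB

Answer: QB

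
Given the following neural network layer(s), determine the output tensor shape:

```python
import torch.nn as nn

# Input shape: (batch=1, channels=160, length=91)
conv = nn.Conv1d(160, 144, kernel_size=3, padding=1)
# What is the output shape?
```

Input: (1, 160, 91) -> Output: (1, 144, 91)

Answer: (1, 144, 91)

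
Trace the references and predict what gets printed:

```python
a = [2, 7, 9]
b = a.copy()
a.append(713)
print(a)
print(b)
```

Key concept: list.copy() creates independent copy.
Step by step:
`a = [2, 7, 9]` → a = [2, 7, 9]
`b = a.copy()` → b = [2, 7, 9]
`a.append(713)` → a = [2, 7, 9, 713]
`print(a)` → prints [2, 7, 9, 713]
`print(b)` → prints [2, 7, 9]

Answer:
[2, 7, 9, 713]
[2, 7, 9]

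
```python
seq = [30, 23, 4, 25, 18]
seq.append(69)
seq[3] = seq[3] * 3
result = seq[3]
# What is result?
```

Trace:
`seq = [30, 23, 4, 25, 18]` → seq = [30, 23, 4, 25, 18]
`seq.append(69)` → seq = [30, 23, 4, 25, 18, 69]
`seq[3] = seq[3] * 3` → seq = [30, 23, 4, 75, 18, 69]
`result = seq[3]` → result = 75
So result = 75

Answer: 75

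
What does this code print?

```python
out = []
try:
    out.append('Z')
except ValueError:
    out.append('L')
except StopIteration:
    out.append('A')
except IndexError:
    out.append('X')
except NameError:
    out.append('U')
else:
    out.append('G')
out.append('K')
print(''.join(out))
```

Execution trace: 'Z' (try body, no exception) → 'G' (else) → 'K' (after the try/except). Output: ZGK

Answer: ZGK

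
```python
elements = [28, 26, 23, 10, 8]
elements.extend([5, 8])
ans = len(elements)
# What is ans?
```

Trace:
`elements = [28, 26, 23, 10, 8]` → elements = [28, 26, 23, 10, 8]
`elements.extend([5, 8])` → elements = [28, 26, 23, 10, 8, 5, 8]
`ans = len(elements)` → ans = 7
So ans = 7

Answer: 7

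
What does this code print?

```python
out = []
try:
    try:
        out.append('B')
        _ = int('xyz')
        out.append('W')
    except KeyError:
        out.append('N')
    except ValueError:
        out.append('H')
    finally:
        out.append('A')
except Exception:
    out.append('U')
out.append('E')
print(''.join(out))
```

Execution trace: 'B' (inner try body) → 'H' (inner except ValueError) → 'A' (inner finally) → 'E' (after the try/except). Output: BHAE

Answer: BHAE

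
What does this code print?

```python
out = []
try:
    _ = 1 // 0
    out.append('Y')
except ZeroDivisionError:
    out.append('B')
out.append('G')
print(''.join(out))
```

Execution trace: 'B' (except ZeroDivisionError) → 'G' (after the try/except). Output: BG

Answer: BG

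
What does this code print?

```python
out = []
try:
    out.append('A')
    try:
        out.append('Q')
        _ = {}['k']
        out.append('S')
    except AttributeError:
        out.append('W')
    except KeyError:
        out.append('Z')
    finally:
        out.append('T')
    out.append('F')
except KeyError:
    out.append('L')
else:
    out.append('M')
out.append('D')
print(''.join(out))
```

Execution trace: 'A' (try body) → 'Q' (inner try body) → 'Z' (inner except KeyError) → 'T' (inner finally) → 'F' (try body, no exception) → 'M' (else) → 'D' (after the try/except). Output: AQZTFMD

Answer: AQZTFMD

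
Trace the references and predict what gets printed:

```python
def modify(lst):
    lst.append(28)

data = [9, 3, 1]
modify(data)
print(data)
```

Key concept: function modifies passed list.
Step by step:
`data = [9, 3, 1]` → data = [9, 3, 1]
`modify(data)` → data = [9, 3, 1, 28]
`print(data)` → prints [9, 3, 1, 28]

Answer: [9, 3, 1, 28]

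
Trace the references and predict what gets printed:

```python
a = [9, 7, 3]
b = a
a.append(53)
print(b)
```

Key concept: basic list aliasing.
Step by step:
`a = [9, 7, 3]` → a = [9, 7, 3]
`b = a` → b = [9, 7, 3] (same object as a)
`a.append(53)` → a = [9, 7, 3, 53] (same object as b); b = [9, 7, 3, 53] (same object as a)
`print(b)` → prints [9, 7, 3, 53]

Answer: [9, 7, 3, 53]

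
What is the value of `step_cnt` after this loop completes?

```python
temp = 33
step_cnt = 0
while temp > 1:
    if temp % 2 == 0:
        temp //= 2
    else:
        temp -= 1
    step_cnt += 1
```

Steps to reduce 33 to 1
`step_cnt` takes the values: 0 → 1 → 2 → 3 → 4 → 5 → 6

Answer: 6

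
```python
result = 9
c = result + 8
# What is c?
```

Trace:
`result = 9` → result = 9
`c = result + 8` → c = 17
So c = 17

Answer: 17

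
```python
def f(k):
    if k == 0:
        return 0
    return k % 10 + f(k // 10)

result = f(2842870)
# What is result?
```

Sum of digits of 2842870: 0 + 7 + 8 + 2 + 4 + 8 + 2 = 31

Answer: 31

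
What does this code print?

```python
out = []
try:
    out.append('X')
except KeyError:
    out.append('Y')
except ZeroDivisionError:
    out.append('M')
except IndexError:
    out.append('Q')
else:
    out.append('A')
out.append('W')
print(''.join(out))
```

Execution trace: 'X' (try body, no exception) → 'A' (else) → 'W' (after the try/except). Output: XAW

Answer: XAW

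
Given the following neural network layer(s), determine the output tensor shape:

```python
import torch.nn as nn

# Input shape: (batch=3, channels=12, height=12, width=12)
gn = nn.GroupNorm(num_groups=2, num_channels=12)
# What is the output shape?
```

Input: (3, 12, 12, 12) -> Output: (3, 12, 12, 12)

Answer: (3, 12, 12, 12)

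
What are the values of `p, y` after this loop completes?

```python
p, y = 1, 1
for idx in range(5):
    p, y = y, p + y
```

Fibonacci: after 5 iterations
`p, y` takes the values: (1, 1) → (1, 2) → (2, 3) → (3, 5) → (5, 8) → (8, 13)

Answer: 8, 13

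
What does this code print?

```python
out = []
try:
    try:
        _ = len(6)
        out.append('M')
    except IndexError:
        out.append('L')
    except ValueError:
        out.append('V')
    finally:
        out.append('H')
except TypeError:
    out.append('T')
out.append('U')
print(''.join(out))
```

Execution trace: 'H' (finally) → 'T' (outer except TypeError) → 'U' (after the try/except). Output: HTU

Answer: HTU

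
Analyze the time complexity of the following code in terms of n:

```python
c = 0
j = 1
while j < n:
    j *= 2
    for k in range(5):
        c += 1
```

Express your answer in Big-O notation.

Each loop level contributes: log n × 1. Multiplying the contributions gives O(log n).

Answer: O(log n)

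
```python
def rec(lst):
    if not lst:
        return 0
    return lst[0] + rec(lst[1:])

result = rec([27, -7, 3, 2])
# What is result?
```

27 + (-7) + 3 + 2 + 0 = 25

Answer: 25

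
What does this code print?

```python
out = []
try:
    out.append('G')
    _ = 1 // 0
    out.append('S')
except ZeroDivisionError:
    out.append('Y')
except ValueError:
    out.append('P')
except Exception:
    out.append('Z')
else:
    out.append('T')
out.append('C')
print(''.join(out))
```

Execution trace: 'G' (try body) → 'Y' (except ZeroDivisionError) → 'C' (after the try/except). Output: GYC

Answer: GYC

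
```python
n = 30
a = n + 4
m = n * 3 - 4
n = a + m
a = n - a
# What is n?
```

Trace:
`n = 30` → n = 30
`a = n + 4` → a = 34
`m = n * 3 - 4` → m = 86
`n = a + m` → n = 120
`a = n - a` → a = 86
So n = 120

Answer: 120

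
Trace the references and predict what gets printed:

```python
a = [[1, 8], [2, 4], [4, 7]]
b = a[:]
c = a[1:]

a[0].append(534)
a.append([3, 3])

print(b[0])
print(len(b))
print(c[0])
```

Key concept: slice with nested mutation.
Step by step:
`a = [[1, 8], [2, 4], [4, 7]]` → a = [[1, 8], [2, 4], [4, 7]]
`b = a[:]` → b = [[1, 8], [2, 4], [4, 7]]
`c = a[1:]` → c = [[2, 4], [4, 7]]
`a[0].append(534)` → a = [[1, 8, 534], [2, 4], [4, 7]]; b = [[1, 8, 534], [2, 4], [4, 7]]
`a.append([3, 3])` → a = [[1, 8, 534], [2, 4], [4, 7], [3, 3]]
`print(b[0])` → prints [1, 8, 534]
`print(len(b))` → prints 3
`print(c[0])` → prints [2, 4]

Answer:
[1, 8, 534]
3
[2, 4]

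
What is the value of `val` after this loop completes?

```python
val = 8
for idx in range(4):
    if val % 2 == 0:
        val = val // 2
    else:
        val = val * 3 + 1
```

Collatz-style transformation from 8
`val` takes the values: 8 → 4 → 2 → 1 → 4

Answer: 4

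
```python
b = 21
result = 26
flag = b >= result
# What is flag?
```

Trace:
`b = 21` → b = 21
`result = 26` → result = 26
`flag = b >= result` → flag = False
So flag = False

Answer: False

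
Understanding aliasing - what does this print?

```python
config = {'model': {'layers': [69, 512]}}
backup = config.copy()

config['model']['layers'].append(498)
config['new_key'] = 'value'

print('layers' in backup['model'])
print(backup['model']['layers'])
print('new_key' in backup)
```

Key concept: shallow copy gotcha with nested dict.
Step by step:
`config = {'model': {'layers': [69, 512]}}` → config = {'model': {'layers': [69, 512]}}
`backup = config.copy()` → backup = {'model': {'layers': [69, 512]}}
`config['model']['layers'].append(498)` → config = {'model': {'layers': [69, 512, 498]}}; backup = {'model': {'layers': [69, 512, 498]}}
`config['new_key'] = 'value'` → config = {'model': {'layers': [69, 512, 498]}, 'new_key': 'value'}
`print('layers' in backup['model'])` → prints True
`print(backup['model']['layers'])` → prints [69, 512, 498]
`print('new_key' in backup)` → prints False

Answer:
True
[69, 512, 498]
False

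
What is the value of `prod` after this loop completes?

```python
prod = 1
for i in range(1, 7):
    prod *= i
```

6! = 720
`prod` takes the values: 1 → 2 → 6 → 24 → 120 → 720

Answer: 720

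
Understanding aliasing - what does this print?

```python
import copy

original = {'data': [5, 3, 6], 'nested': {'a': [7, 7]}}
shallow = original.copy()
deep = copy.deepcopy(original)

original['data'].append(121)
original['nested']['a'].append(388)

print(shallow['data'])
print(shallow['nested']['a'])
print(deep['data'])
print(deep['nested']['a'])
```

Key concept: comparing shallow vs deep copy.
Step by step:
`original = {'data': [5, 3, 6], 'nested': {'a': [7, 7]}}` → original = {'data': [5, 3, 6], 'nested': {'a': [7, 7]}}
`shallow = original.copy()` → shallow = {'data': [5, 3, 6], 'nested': {'a': [7, 7]}}
`deep = copy.deepcopy(original)` → deep = {'data': [5, 3, 6], 'nested': {'a': [7, 7]}}
`original['data'].append(121)` → original = {'data': [5, 3, 6, 121], 'nested': {'a': [7, 7]}}; shallow = {'data': [5, 3, 6, 121], 'nested': {'a': [7, 7]}}
`original['nested']['a'].append(388)` → original = {'data': [5, 3, 6, 121], 'nested': {'a': [7, 7, 388]}}; shallow = {'data': [5, 3, 6, 121], 'nested': {'a': [7, 7, 388]}}
`print(shallow['data'])` → prints [5, 3, 6, 121]
`print(shallow['nested']['a'])` → prints [7, 7, 388]
`print(deep['data'])` → prints [5, 3, 6]
`print(deep['nested']['a'])` → prints [7, 7]

Answer:
[5, 3, 6, 121]
[7, 7, 388]
[5, 3, 6]
[7, 7]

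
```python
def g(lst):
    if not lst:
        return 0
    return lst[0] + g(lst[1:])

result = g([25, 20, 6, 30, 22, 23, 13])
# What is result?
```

25 + 20 + 6 + 30 + 22 + 23 + 13 + 0 = 139

Answer: 139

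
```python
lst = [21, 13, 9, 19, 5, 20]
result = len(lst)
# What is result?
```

Trace:
`lst = [21, 13, 9, 19, 5, 20]` → lst = [21, 13, 9, 19, 5, 20]
`result = len(lst)` → result = 6
So result = 6

Answer: 6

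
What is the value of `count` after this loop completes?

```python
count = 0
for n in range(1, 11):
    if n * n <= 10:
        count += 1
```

Count numbers where n² ≤ 10
`count` takes the values: 0 → 1 → 2 → 3

Answer: 3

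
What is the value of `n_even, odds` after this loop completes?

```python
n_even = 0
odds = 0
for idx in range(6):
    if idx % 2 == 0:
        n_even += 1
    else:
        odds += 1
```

Count evens and odds in range(6)
`n_even, odds` takes the values: (0, 0) → (1, 0) → (1, 1) → (2, 1) → (2, 2) → (3, 2) → (3, 3)

Answer: 3, 3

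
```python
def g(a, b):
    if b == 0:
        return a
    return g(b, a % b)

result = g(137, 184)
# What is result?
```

g(137, 184) -> g(184, 137) -> g(137, 47) -> g(47, 43) -> g(43, 4) -> g(4, 3) -> g(3, 1) -> g(1, 0) -> 1

Answer: 1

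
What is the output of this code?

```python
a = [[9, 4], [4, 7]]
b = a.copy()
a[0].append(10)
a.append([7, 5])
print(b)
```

Key concept: shallow copy with nested lists.
Step by step:
`a = [[9, 4], [4, 7]]` → a = [[9, 4], [4, 7]]
`b = a.copy()` → b = [[9, 4], [4, 7]]
`a[0].append(10)` → a = [[9, 4, 10], [4, 7]]; b = [[9, 4, 10], [4, 7]]
`a.append([7, 5])` → a = [[9, 4, 10], [4, 7], [7, 5]]
`print(b)` → prints [[9, 4, 10], [4, 7]]

Answer: [[9, 4, 10], [4, 7]]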